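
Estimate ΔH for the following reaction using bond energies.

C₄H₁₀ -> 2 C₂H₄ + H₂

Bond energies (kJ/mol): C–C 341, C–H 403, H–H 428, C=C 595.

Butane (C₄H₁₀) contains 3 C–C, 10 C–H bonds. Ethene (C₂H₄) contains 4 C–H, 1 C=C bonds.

Bonds broken (reactants):
  C–C: 3 × 341 = 1023
  C–H: 10 × 403 = 4030
  Σ(broken) = 5053 kJ
Bonds formed (products):
  C–H: 8 × 403 = 3224
  C=C: 2 × 595 = 1190
  H–H: 1 × 428 = 428
  Σ(formed) = 4842 kJ
ΔH = Σ(broken) − Σ(formed) = 5053 − 4842 = +211 kJ

ΔH ≈ +211 kJ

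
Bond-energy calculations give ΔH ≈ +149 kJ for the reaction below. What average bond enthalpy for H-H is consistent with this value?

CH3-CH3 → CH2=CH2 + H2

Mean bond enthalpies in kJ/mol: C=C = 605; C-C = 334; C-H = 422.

Let D be the H-H bond energy.
Σ(broken) = 1×334 + 6×422 = 2866
Σ(formed) = 4×422 + 1×605 + 1×D = 2293 + D
ΔH = Σ(broken) − Σ(formed) = (2866) − (2293 + D) = +573 − D
Setting this equal to +149 kJ gives D = 424 kJ/mol.

D(H-H) ≈ 424 kJ/mol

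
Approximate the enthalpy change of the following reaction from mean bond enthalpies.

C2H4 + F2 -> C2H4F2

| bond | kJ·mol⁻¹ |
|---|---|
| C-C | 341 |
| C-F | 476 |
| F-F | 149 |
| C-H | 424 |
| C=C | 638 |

Bonds broken (reactants):
  C-H: 4 × 424 = 1696
  C=C: 1 × 638 = 638
  F-F: 1 × 149 = 149
  Σ(broken) = 2483 kJ
Bonds formed (products):
  C-C: 1 × 341 = 341
  C-F: 2 × 476 = 952
  C-H: 4 × 424 = 1696
  Σ(formed) = 2989 kJ
ΔH = Σ(broken) − Σ(formed) = 2483 − 2989 = −506 kJ

ΔH ≈ −506 kJ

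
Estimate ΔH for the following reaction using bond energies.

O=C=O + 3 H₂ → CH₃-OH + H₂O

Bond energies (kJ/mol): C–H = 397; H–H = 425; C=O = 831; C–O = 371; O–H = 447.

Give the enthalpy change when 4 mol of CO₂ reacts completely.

Bonds broken (reactants):
  C=O: 2 × 831 = 1662
  H–H: 3 × 425 = 1275
  Σ(broken) = 2937 kJ
Bonds formed (products):
  C–H: 3 × 397 = 1191
  C–O: 1 × 371 = 371
  O–H: 3 × 447 = 1341
  Σ(formed) = 2903 kJ
ΔH = Σ(broken) − Σ(formed) = 2937 − 2903 = +34 kJ
For 4× the reaction as written: 4 × (+34) = +136 kJ

ΔH = +136 kJ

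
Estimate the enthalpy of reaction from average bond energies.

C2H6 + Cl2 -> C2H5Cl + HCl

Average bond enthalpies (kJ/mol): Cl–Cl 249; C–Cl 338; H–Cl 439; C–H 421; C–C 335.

Bonds broken (reactants):
  C–C: 1 × 335 = 335
  C–H: 6 × 421 = 2526
  Cl–Cl: 1 × 249 = 249
  Σ(broken) = 3110 kJ
Bonds formed (products):
  C–C: 1 × 335 = 335
  C–Cl: 1 × 338 = 338
  C–H: 5 × 421 = 2105
  H–Cl: 1 × 439 = 439
  Σ(formed) = 3217 kJ
ΔH = Σ(broken) − Σ(formed) = 3110 − 3217 = −107 kJ

ΔH ≈ −107 kJ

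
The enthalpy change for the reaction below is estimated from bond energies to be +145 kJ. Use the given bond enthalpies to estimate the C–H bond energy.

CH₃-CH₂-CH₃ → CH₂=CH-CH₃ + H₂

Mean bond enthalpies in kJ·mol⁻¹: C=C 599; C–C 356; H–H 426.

Let D be the C–H bond energy.
Σ(broken) = 2×356 + 8×D = 712 + 8D
Σ(formed) = 1×356 + 6×D + 1×599 + 1×426 = 1381 + 6D
ΔH = Σ(broken) − Σ(formed) = (712 + 8D) − (1381 + 6D) = −669 + 2D
Setting this equal to +145 kJ gives 2D = 814, so D = 407 kJ/mol.

D(C–H) ≈ 407 kJ/mol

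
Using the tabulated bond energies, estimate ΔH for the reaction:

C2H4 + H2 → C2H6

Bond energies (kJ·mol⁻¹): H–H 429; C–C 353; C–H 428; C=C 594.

ΔH ≈ −186 kJ

Bonds broken (reactants):
  C–H: 4 × 428 = 1712
  C=C: 1 × 594 = 594
  H–H: 1 × 429 = 429
  Σ(broken) = 2735 kJ
Bonds formed (products):
  C–C: 1 × 353 = 353
  C–H: 6 × 428 = 2568
  Σ(formed) = 2921 kJ
ΔH = Σ(broken) − Σ(formed) = 2735 − 2921 = −186 kJ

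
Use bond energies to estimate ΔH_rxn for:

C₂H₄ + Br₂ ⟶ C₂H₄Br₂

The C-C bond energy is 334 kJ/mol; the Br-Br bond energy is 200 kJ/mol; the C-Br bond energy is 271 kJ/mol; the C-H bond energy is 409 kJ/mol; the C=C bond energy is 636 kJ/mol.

Bonds broken (reactants):
  Br-Br: 1 × 200 = 200
  C-H: 4 × 409 = 1636
  C=C: 1 × 636 = 636
  Σ(broken) = 2472 kJ
Bonds formed (products):
  C-Br: 2 × 271 = 542
  C-C: 1 × 334 = 334
  C-H: 4 × 409 = 1636
  Σ(formed) = 2512 kJ
ΔH = Σ(broken) − Σ(formed) = 2472 − 2512 = −40 kJ

ΔH ≈ −40 kJ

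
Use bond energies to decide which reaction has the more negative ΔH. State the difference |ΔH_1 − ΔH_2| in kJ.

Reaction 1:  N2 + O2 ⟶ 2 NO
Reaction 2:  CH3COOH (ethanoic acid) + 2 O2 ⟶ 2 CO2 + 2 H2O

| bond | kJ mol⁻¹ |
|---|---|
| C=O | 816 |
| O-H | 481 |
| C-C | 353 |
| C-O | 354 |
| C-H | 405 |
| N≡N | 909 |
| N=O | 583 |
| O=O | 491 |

Reaction 1:
  Bonds broken (reactants):
    N≡N: 1 × 909 = 909
    O=O: 1 × 491 = 491
    Σ(broken) = 1400 kJ
  Bonds formed (products):
    N=O: 2 × 583 = 1166
    Σ(formed) = 1166 kJ
  ΔH_1 = 1400 − 1166 = +234 kJ
Reaction 2:
  Bonds broken (reactants):
    C-C: 1 × 353 = 353
    C-H: 3 × 405 = 1215
    C-O: 1 × 354 = 354
    C=O: 1 × 816 = 816
    O-H: 1 × 481 = 481
    O=O: 2 × 491 = 982
    Σ(broken) = 4201 kJ
  Bonds formed (products):
    C=O: 4 × 816 = 3264
    O-H: 4 × 481 = 1924
    Σ(formed) = 5188 kJ
  ΔH_2 = 4201 − 5188 = −987 kJ
ΔH_1 − ΔH_2 = +1221 kJ, so reaction 2 has the more negative ΔH; |ΔH_1 − ΔH_2| = 1221 kJ.

Reaction 2, by 1221 kJ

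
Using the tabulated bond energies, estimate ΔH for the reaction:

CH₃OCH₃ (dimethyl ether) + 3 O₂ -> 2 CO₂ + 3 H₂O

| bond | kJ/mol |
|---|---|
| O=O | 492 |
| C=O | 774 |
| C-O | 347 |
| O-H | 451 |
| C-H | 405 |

Bonds broken (reactants):
  C-H: 6 × 405 = 2430
  C-O: 2 × 347 = 694
  O=O: 3 × 492 = 1476
  Σ(broken) = 4600 kJ
Bonds formed (products):
  C=O: 4 × 774 = 3096
  O-H: 6 × 451 = 2706
  Σ(formed) = 5802 kJ
ΔH = Σ(broken) − Σ(formed) = 4600 − 5802 = −1202 kJ

ΔH ≈ −1202 kJ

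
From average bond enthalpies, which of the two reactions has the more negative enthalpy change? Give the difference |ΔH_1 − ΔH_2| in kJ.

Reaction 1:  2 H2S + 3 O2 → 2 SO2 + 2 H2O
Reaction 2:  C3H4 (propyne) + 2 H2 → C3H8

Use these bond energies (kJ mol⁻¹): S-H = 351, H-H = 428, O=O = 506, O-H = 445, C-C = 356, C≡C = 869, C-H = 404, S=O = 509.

Reaction 1:
  Bonds broken (reactants):
    O=O: 3 × 506 = 1518
    S-H: 4 × 351 = 1404
    Σ(broken) = 2922 kJ
  Bonds formed (products):
    O-H: 4 × 445 = 1780
    S=O: 4 × 509 = 2036
    Σ(formed) = 3816 kJ
  ΔH_1 = 2922 − 3816 = −894 kJ
Reaction 2:
  Bonds broken (reactants):
    C≡C: 1 × 869 = 869
    C-C: 1 × 356 = 356
    C-H: 4 × 404 = 1616
    H-H: 2 × 428 = 856
    Σ(broken) = 3697 kJ
  Bonds formed (products):
    C-C: 2 × 356 = 712
    C-H: 8 × 404 = 3232
    Σ(formed) = 3944 kJ
  ΔH_2 = 3697 − 3944 = −247 kJ
ΔH_1 − ΔH_2 = −647 kJ, so reaction 1 has the more negative ΔH; |ΔH_1 − ΔH_2| = 647 kJ.

Reaction 1, by 647 kJ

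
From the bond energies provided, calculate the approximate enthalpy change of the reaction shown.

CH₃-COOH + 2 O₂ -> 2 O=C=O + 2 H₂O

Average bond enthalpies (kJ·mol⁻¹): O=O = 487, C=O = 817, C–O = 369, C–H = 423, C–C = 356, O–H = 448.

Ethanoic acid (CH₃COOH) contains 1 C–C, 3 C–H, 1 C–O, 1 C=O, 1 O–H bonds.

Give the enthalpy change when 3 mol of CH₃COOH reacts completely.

Bonds broken (reactants):
  C–C: 1 × 356 = 356
  C–H: 3 × 423 = 1269
  C–O: 1 × 369 = 369
  C=O: 1 × 817 = 817
  O–H: 1 × 448 = 448
  O=O: 2 × 487 = 974
  Σ(broken) = 4233 kJ
Bonds formed (products):
  C=O: 4 × 817 = 3268
  O–H: 4 × 448 = 1792
  Σ(formed) = 5060 kJ
ΔH = Σ(broken) − Σ(formed) = 4233 − 5060 = −827 kJ
For 3× the reaction as written: 3 × (−827) = −2481 kJ

ΔH = −2481 kJ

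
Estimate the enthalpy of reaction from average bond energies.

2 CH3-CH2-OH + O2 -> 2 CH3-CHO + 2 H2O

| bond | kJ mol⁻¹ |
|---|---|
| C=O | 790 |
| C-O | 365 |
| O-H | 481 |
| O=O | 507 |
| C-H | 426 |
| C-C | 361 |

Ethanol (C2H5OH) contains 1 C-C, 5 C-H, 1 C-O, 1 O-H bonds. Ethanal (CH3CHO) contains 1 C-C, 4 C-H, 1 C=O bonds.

ΔH ≈ −453 kJ

Bonds broken (reactants):
  C-C: 2 × 361 = 722
  C-H: 10 × 426 = 4260
  C-O: 2 × 365 = 730
  O-H: 2 × 481 = 962
  O=O: 1 × 507 = 507
  Σ(broken) = 7181 kJ
Bonds formed (products):
  C-C: 2 × 361 = 722
  C-H: 8 × 426 = 3408
  C=O: 2 × 790 = 1580
  O-H: 4 × 481 = 1924
  Σ(formed) = 7634 kJ
ΔH = Σ(broken) − Σ(formed) = 7181 − 7634 = −453 kJ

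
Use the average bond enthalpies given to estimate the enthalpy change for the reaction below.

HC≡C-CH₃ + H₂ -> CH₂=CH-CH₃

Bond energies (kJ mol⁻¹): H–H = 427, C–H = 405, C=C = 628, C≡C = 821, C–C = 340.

ΔH ≈ −190 kJ

Bonds broken (reactants):
  C≡C: 1 × 821 = 821
  C–C: 1 × 340 = 340
  C–H: 4 × 405 = 1620
  H–H: 1 × 427 = 427
  Σ(broken) = 3208 kJ
Bonds formed (products):
  C–C: 1 × 340 = 340
  C–H: 6 × 405 = 2430
  C=C: 1 × 628 = 628
  Σ(formed) = 3398 kJ
ΔH = Σ(broken) − Σ(formed) = 3208 − 3398 = −190 kJ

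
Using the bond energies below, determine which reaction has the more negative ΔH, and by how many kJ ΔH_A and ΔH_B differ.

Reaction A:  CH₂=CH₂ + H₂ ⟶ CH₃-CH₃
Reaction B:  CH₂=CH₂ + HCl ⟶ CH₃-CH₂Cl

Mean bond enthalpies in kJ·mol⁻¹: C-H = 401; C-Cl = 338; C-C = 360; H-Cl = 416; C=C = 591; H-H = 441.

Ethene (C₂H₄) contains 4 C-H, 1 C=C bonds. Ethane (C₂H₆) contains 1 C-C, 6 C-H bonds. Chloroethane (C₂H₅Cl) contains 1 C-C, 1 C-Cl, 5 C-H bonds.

Reaction A:
  Bonds broken (reactants):
    C-H: 4 × 401 = 1604
    C=C: 1 × 591 = 591
    H-H: 1 × 441 = 441
    Σ(broken) = 2636 kJ
  Bonds formed (products):
    C-C: 1 × 360 = 360
    C-H: 6 × 401 = 2406
    Σ(formed) = 2766 kJ
  ΔH_A = 2636 − 2766 = −130 kJ
Reaction B:
  Bonds broken (reactants):
    C-H: 4 × 401 = 1604
    C=C: 1 × 591 = 591
    H-Cl: 1 × 416 = 416
    Σ(broken) = 2611 kJ
  Bonds formed (products):
    C-C: 1 × 360 = 360
    C-Cl: 1 × 338 = 338
    C-H: 5 × 401 = 2005
    Σ(formed) = 2703 kJ
  ΔH_B = 2611 − 2703 = −92 kJ
ΔH_A − ΔH_B = −38 kJ, so reaction A has the more negative ΔH; |ΔH_A − ΔH_B| = 38 kJ.

Reaction A, by 38 kJ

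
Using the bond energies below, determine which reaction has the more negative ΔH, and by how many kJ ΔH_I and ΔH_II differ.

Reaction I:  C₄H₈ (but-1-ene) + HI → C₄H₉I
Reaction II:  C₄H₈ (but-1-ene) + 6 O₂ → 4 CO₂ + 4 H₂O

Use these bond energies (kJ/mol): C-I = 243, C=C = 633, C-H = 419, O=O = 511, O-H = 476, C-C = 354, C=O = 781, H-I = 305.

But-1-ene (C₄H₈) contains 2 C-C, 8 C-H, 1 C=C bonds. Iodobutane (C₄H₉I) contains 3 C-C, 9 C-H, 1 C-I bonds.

Reaction II, by 2219 kJ

Reaction I:
  Bonds broken (reactants):
    C-C: 2 × 354 = 708
    C-H: 8 × 419 = 3352
    C=C: 1 × 633 = 633
    H-I: 1 × 305 = 305
    Σ(broken) = 4998 kJ
  Bonds formed (products):
    C-C: 3 × 354 = 1062
    C-H: 9 × 419 = 3771
    C-I: 1 × 243 = 243
    Σ(formed) = 5076 kJ
  ΔH_I = 4998 − 5076 = −78 kJ
Reaction II:
  Bonds broken (reactants):
    C-C: 2 × 354 = 708
    C-H: 8 × 419 = 3352
    C=C: 1 × 633 = 633
    O=O: 6 × 511 = 3066
    Σ(broken) = 7759 kJ
  Bonds formed (products):
    C=O: 8 × 781 = 6248
    O-H: 8 × 476 = 3808
    Σ(formed) = 10056 kJ
  ΔH_II = 7759 − 10056 = −2297 kJ
ΔH_I − ΔH_II = +2219 kJ, so reaction II has the more negative ΔH; |ΔH_I − ΔH_II| = 2219 kJ.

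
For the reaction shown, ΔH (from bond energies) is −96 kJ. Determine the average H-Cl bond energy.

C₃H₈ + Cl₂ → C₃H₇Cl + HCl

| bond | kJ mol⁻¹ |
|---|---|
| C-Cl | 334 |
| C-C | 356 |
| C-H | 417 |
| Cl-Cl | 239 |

D(H-Cl) ≈ 418 kJ/mol

Let D be the H-Cl bond energy.
Σ(broken) = 2×356 + 8×417 + 1×239 = 4287
Σ(formed) = 2×356 + 1×334 + 7×417 + 1×D = 3965 + D
ΔH = Σ(broken) − Σ(formed) = (4287) − (3965 + D) = +322 − D
Setting this equal to −96 kJ gives D = 418 kJ/mol.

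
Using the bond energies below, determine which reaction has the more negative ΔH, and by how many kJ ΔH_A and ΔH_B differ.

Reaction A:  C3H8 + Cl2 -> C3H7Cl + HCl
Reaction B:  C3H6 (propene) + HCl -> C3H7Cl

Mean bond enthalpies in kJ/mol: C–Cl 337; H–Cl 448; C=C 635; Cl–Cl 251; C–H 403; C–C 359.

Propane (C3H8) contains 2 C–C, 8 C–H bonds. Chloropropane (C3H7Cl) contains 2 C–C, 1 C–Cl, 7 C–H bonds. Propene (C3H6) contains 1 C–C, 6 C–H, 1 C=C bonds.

Reaction A, by 115 kJ

Reaction A:
  Bonds broken (reactants):
    C–C: 2 × 359 = 718
    C–H: 8 × 403 = 3224
    Cl–Cl: 1 × 251 = 251
    Σ(broken) = 4193 kJ
  Bonds formed (products):
    C–C: 2 × 359 = 718
    C–Cl: 1 × 337 = 337
    C–H: 7 × 403 = 2821
    H–Cl: 1 × 448 = 448
    Σ(formed) = 4324 kJ
  ΔH_A = 4193 − 4324 = −131 kJ
Reaction B:
  Bonds broken (reactants):
    C–C: 1 × 359 = 359
    C–H: 6 × 403 = 2418
    C=C: 1 × 635 = 635
    H–Cl: 1 × 448 = 448
    Σ(broken) = 3860 kJ
  Bonds formed (products):
    C–C: 2 × 359 = 718
    C–Cl: 1 × 337 = 337
    C–H: 7 × 403 = 2821
    Σ(formed) = 3876 kJ
  ΔH_B = 3860 − 3876 = −16 kJ
ΔH_A − ΔH_B = −115 kJ, so reaction A has the more negative ΔH; |ΔH_A − ΔH_B| = 115 kJ.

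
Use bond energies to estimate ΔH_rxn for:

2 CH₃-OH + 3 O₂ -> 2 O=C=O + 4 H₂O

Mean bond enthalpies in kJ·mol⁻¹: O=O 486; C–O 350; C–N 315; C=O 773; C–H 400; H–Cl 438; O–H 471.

ΔH ≈ −1360 kJ

Bonds broken (reactants):
  C–H: 6 × 400 = 2400
  C–O: 2 × 350 = 700
  O–H: 2 × 471 = 942
  O=O: 3 × 486 = 1458
  Σ(broken) = 5500 kJ
Bonds formed (products):
  C=O: 4 × 773 = 3092
  O–H: 8 × 471 = 3768
  Σ(formed) = 6860 kJ
ΔH = Σ(broken) − Σ(formed) = 5500 − 6860 = −1360 kJ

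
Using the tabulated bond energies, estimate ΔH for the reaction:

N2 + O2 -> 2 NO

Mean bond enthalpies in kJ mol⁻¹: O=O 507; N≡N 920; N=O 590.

Bonds broken (reactants):
  N≡N: 1 × 920 = 920
  O=O: 1 × 507 = 507
  Σ(broken) = 1427 kJ
Bonds formed (products):
  N=O: 2 × 590 = 1180
  Σ(formed) = 1180 kJ
ΔH = Σ(broken) − Σ(formed) = 1427 − 1180 = +247 kJ

ΔH ≈ +247 kJ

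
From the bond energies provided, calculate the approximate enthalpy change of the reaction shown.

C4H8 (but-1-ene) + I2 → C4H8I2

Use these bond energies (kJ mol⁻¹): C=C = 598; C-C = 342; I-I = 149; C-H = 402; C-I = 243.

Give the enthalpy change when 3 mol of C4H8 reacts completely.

Bonds broken (reactants):
  C-C: 2 × 342 = 684
  C-H: 8 × 402 = 3216
  C=C: 1 × 598 = 598
  I-I: 1 × 149 = 149
  Σ(broken) = 4647 kJ
Bonds formed (products):
  C-C: 3 × 342 = 1026
  C-H: 8 × 402 = 3216
  C-I: 2 × 243 = 486
  Σ(formed) = 4728 kJ
ΔH = Σ(broken) − Σ(formed) = 4647 − 4728 = −81 kJ
For 3× the reaction as written: 3 × (−81) = −243 kJ

ΔH = −243 kJ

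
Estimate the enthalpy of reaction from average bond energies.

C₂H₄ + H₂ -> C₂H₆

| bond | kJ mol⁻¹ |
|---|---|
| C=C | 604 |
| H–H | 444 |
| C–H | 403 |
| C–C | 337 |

ΔH ≈ −95 kJ

Bonds broken (reactants):
  C–H: 4 × 403 = 1612
  C=C: 1 × 604 = 604
  H–H: 1 × 444 = 444
  Σ(broken) = 2660 kJ
Bonds formed (products):
  C–C: 1 × 337 = 337
  C–H: 6 × 403 = 2418
  Σ(formed) = 2755 kJ
ΔH = Σ(broken) − Σ(formed) = 2660 − 2755 = −95 kJ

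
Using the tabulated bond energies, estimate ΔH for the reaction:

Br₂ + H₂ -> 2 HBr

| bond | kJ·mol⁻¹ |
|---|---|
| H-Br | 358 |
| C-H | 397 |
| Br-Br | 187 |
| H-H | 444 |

ΔH ≈ −85 kJ

Bonds broken (reactants):
  Br-Br: 1 × 187 = 187
  H-H: 1 × 444 = 444
  Σ(broken) = 631 kJ
Bonds formed (products):
  H-Br: 2 × 358 = 716
  Σ(formed) = 716 kJ
ΔH = Σ(broken) − Σ(formed) = 631 − 716 = −85 kJ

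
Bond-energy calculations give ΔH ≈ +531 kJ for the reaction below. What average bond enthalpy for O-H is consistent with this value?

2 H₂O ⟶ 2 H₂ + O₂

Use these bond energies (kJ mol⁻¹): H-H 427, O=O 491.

Let D be the O-H bond energy.
Σ(broken) = 4×D = 4D
Σ(formed) = 2×427 + 1×491 = 1345
ΔH = Σ(broken) − Σ(formed) = (4D) − (1345) = −1345 + 4D
Setting this equal to +531 kJ gives 4D = 1876, so D = 469 kJ/mol.

D(O-H) ≈ 469 kJ/mol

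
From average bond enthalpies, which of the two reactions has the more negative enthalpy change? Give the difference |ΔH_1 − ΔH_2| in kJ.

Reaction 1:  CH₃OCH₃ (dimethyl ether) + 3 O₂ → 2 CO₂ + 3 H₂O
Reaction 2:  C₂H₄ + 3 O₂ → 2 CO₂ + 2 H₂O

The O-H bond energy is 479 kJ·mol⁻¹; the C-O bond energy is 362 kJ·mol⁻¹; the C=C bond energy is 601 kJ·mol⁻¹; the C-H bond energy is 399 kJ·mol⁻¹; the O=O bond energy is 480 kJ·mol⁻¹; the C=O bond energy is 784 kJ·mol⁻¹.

Reaction 1:
  Bonds broken (reactants):
    C-H: 6 × 399 = 2394
    C-O: 2 × 362 = 724
    O=O: 3 × 480 = 1440
    Σ(broken) = 4558 kJ
  Bonds formed (products):
    C=O: 4 × 784 = 3136
    O-H: 6 × 479 = 2874
    Σ(formed) = 6010 kJ
  ΔH_1 = 4558 − 6010 = −1452 kJ
Reaction 2:
  Bonds broken (reactants):
    C-H: 4 × 399 = 1596
    C=C: 1 × 601 = 601
    O=O: 3 × 480 = 1440
    Σ(broken) = 3637 kJ
  Bonds formed (products):
    C=O: 4 × 784 = 3136
    O-H: 4 × 479 = 1916
    Σ(formed) = 5052 kJ
  ΔH_2 = 3637 − 5052 = −1415 kJ
ΔH_1 − ΔH_2 = −37 kJ, so reaction 1 has the more negative ΔH; |ΔH_1 − ΔH_2| = 37 kJ.

Reaction 1, by 37 kJ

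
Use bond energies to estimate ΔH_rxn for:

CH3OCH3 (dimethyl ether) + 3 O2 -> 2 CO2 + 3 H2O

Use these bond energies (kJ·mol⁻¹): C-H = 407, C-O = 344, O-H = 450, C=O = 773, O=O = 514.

ΔH ≈ −1120 kJ

Bonds broken (reactants):
  C-H: 6 × 407 = 2442
  C-O: 2 × 344 = 688
  O=O: 3 × 514 = 1542
  Σ(broken) = 4672 kJ
Bonds formed (products):
  C=O: 4 × 773 = 3092
  O-H: 6 × 450 = 2700
  Σ(formed) = 5792 kJ
ΔH = Σ(broken) − Σ(formed) = 4672 − 5792 = −1120 kJ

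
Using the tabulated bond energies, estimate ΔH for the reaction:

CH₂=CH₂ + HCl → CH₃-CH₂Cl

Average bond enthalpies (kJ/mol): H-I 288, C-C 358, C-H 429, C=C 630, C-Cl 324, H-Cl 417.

Bonds broken (reactants):
  C-H: 4 × 429 = 1716
  C=C: 1 × 630 = 630
  H-Cl: 1 × 417 = 417
  Σ(broken) = 2763 kJ
Bonds formed (products):
  C-C: 1 × 358 = 358
  C-Cl: 1 × 324 = 324
  C-H: 5 × 429 = 2145
  Σ(formed) = 2827 kJ
ΔH = Σ(broken) − Σ(formed) = 2763 − 2827 = −64 kJ

ΔH ≈ −64 kJ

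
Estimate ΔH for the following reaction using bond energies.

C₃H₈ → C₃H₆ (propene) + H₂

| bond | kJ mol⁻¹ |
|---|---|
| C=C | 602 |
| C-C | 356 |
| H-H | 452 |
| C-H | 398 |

ΔH ≈ +98 kJ

Bonds broken (reactants):
  C-C: 2 × 356 = 712
  C-H: 8 × 398 = 3184
  Σ(broken) = 3896 kJ
Bonds formed (products):
  C-C: 1 × 356 = 356
  C-H: 6 × 398 = 2388
  C=C: 1 × 602 = 602
  H-H: 1 × 452 = 452
  Σ(formed) = 3798 kJ
ΔH = Σ(broken) − Σ(formed) = 3896 − 3798 = +98 kJ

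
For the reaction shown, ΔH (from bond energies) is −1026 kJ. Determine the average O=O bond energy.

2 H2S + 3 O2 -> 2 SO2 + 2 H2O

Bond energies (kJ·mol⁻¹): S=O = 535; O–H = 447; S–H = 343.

D(O=O) ≈ 510 kJ/mol

Let D be the O=O bond energy.
Σ(broken) = 3×D + 4×343 = 1372 + 3D
Σ(formed) = 4×447 + 4×535 = 3928
ΔH = Σ(broken) − Σ(formed) = (1372 + 3D) − (3928) = −2556 + 3D
Setting this equal to −1026 kJ gives 3D = 1530, so D = 510 kJ/mol.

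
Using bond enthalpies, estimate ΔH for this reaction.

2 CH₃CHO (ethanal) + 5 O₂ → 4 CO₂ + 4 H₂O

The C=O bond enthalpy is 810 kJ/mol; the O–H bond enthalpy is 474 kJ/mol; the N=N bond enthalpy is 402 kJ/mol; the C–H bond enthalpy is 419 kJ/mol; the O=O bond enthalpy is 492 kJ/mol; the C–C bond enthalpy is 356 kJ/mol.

Bonds broken (reactants):
  C–C: 2 × 356 = 712
  C–H: 8 × 419 = 3352
  C=O: 2 × 810 = 1620
  O=O: 5 × 492 = 2460
  Σ(broken) = 8144 kJ
Bonds formed (products):
  C=O: 8 × 810 = 6480
  O–H: 8 × 474 = 3792
  Σ(formed) = 10272 kJ
ΔH = Σ(broken) − Σ(formed) = 8144 − 10272 = −2128 kJ

ΔH ≈ −2128 kJ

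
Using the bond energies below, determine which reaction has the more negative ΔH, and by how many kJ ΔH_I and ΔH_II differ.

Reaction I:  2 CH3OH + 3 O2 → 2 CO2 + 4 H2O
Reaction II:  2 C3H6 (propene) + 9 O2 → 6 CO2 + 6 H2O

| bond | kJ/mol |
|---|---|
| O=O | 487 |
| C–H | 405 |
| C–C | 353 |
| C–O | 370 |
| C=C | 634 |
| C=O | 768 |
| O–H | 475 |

Reaction I:
  Bonds broken (reactants):
    C–H: 6 × 405 = 2430
    C–O: 2 × 370 = 740
    O–H: 2 × 475 = 950
    O=O: 3 × 487 = 1461
    Σ(broken) = 5581 kJ
  Bonds formed (products):
    C=O: 4 × 768 = 3072
    O–H: 8 × 475 = 3800
    Σ(formed) = 6872 kJ
  ΔH_I = 5581 − 6872 = −1291 kJ
Reaction II:
  Bonds broken (reactants):
    C–C: 2 × 353 = 706
    C–H: 12 × 405 = 4860
    C=C: 2 × 634 = 1268
    O=O: 9 × 487 = 4383
    Σ(broken) = 11217 kJ
  Bonds formed (products):
    C=O: 12 × 768 = 9216
    O–H: 12 × 475 = 5700
    Σ(formed) = 14916 kJ
  ΔH_II = 11217 − 14916 = −3699 kJ
ΔH_I − ΔH_II = +2408 kJ, so reaction II has the more negative ΔH; |ΔH_I − ΔH_II| = 2408 kJ.

Reaction II, by 2408 kJ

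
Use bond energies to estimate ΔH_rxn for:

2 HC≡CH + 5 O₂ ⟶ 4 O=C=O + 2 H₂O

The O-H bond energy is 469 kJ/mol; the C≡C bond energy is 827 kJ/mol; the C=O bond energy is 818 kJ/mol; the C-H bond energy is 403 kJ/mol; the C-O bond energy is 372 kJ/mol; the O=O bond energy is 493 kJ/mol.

Bonds broken (reactants):
  C≡C: 2 × 827 = 1654
  C-H: 4 × 403 = 1612
  O=O: 5 × 493 = 2465
  Σ(broken) = 5731 kJ
Bonds formed (products):
  C=O: 8 × 818 = 6544
  O-H: 4 × 469 = 1876
  Σ(formed) = 8420 kJ
ΔH = Σ(broken) − Σ(formed) = 5731 − 8420 = −2689 kJ

ΔH ≈ −2689 kJ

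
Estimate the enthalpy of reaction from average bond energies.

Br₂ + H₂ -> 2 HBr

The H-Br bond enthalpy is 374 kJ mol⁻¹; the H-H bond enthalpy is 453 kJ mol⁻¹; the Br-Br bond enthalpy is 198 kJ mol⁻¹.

Bonds broken (reactants):
  Br-Br: 1 × 198 = 198
  H-H: 1 × 453 = 453
  Σ(broken) = 651 kJ
Bonds formed (products):
  H-Br: 2 × 374 = 748
  Σ(formed) = 748 kJ
ΔH = Σ(broken) − Σ(formed) = 651 − 748 = −97 kJ

ΔH ≈ −97 kJ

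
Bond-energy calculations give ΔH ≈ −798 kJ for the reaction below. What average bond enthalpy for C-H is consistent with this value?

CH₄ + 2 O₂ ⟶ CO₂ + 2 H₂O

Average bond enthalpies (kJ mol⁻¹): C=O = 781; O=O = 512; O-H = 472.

D(C-H) ≈ 407 kJ/mol

Let D be the C-H bond energy.
Σ(broken) = 4×D + 2×512 = 1024 + 4D
Σ(formed) = 2×781 + 4×472 = 3450
ΔH = Σ(broken) − Σ(formed) = (1024 + 4D) − (3450) = −2426 + 4D
Setting this equal to −798 kJ gives 4D = 1628, so D = 407 kJ/mol.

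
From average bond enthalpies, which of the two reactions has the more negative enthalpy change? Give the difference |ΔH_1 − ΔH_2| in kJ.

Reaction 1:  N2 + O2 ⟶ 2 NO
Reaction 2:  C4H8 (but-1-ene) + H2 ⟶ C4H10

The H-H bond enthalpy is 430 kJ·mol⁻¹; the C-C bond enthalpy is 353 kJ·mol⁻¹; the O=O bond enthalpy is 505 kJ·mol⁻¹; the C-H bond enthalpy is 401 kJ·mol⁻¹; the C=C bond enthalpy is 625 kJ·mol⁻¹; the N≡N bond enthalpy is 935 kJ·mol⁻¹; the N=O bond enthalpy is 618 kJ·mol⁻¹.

Reaction 1:
  Bonds broken (reactants):
    N≡N: 1 × 935 = 935
    O=O: 1 × 505 = 505
    Σ(broken) = 1440 kJ
  Bonds formed (products):
    N=O: 2 × 618 = 1236
    Σ(formed) = 1236 kJ
  ΔH_1 = 1440 − 1236 = +204 kJ
Reaction 2:
  Bonds broken (reactants):
    C-C: 2 × 353 = 706
    C-H: 8 × 401 = 3208
    C=C: 1 × 625 = 625
    H-H: 1 × 430 = 430
    Σ(broken) = 4969 kJ
  Bonds formed (products):
    C-C: 3 × 353 = 1059
    C-H: 10 × 401 = 4010
    Σ(formed) = 5069 kJ
  ΔH_2 = 4969 − 5069 = −100 kJ
ΔH_1 − ΔH_2 = +304 kJ, so reaction 2 has the more negative ΔH; |ΔH_1 − ΔH_2| = 304 kJ.

Reaction 2, by 304 kJ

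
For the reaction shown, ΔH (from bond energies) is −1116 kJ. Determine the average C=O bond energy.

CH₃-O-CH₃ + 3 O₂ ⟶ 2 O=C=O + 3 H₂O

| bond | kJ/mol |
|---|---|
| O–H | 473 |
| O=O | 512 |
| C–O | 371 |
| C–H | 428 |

Let D be the C=O bond energy.
Σ(broken) = 6×428 + 2×371 + 3×512 = 4846
Σ(formed) = 4×D + 6×473 = 2838 + 4D
ΔH = Σ(broken) − Σ(formed) = (4846) − (2838 + 4D) = +2008 − 4D
Setting this equal to −1116 kJ gives 4D = 3124, so D = 781 kJ/mol.

D(C=O) ≈ 781 kJ/mol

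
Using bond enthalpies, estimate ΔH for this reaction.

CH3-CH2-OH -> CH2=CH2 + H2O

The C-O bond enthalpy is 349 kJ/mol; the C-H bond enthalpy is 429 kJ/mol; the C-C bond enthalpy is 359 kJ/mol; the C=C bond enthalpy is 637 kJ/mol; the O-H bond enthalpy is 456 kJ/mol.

Bonds broken (reactants):
  C-C: 1 × 359 = 359
  C-H: 5 × 429 = 2145
  C-O: 1 × 349 = 349
  O-H: 1 × 456 = 456
  Σ(broken) = 3309 kJ
Bonds formed (products):
  C-H: 4 × 429 = 1716
  C=C: 1 × 637 = 637
  O-H: 2 × 456 = 912
  Σ(formed) = 3265 kJ
ΔH = Σ(broken) − Σ(formed) = 3309 − 3265 = +44 kJ

ΔH ≈ +44 kJ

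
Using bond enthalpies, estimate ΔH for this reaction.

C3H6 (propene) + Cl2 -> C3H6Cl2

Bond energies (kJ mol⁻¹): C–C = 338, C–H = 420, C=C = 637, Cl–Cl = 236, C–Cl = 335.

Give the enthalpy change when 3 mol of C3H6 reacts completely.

ΔH = −405 kJ

Bonds broken (reactants):
  C–C: 1 × 338 = 338
  C–H: 6 × 420 = 2520
  C=C: 1 × 637 = 637
  Cl–Cl: 1 × 236 = 236
  Σ(broken) = 3731 kJ
Bonds formed (products):
  C–C: 2 × 338 = 676
  C–Cl: 2 × 335 = 670
  C–H: 6 × 420 = 2520
  Σ(formed) = 3866 kJ
ΔH = Σ(broken) − Σ(formed) = 3731 − 3866 = −135 kJ
For 3× the reaction as written: 3 × (−135) = −405 kJ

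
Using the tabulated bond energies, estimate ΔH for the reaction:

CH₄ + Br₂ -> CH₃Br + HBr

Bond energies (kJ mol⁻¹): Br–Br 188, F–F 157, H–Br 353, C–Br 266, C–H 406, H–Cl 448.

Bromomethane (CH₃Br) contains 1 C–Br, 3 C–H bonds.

Bonds broken (reactants):
  Br–Br: 1 × 188 = 188
  C–H: 4 × 406 = 1624
  Σ(broken) = 1812 kJ
Bonds formed (products):
  C–Br: 1 × 266 = 266
  C–H: 3 × 406 = 1218
  H–Br: 1 × 353 = 353
  Σ(formed) = 1837 kJ
ΔH = Σ(broken) − Σ(formed) = 1812 − 1837 = −25 kJ

ΔH ≈ −25 kJ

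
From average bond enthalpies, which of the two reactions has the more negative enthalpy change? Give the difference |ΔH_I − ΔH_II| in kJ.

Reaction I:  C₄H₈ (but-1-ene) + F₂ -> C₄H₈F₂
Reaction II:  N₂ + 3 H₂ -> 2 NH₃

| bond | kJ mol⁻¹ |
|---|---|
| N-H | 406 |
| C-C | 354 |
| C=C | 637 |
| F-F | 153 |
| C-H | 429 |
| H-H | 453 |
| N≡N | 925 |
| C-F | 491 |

Reaction I:
  Bonds broken (reactants):
    C-C: 2 × 354 = 708
    C-H: 8 × 429 = 3432
    C=C: 1 × 637 = 637
    F-F: 1 × 153 = 153
    Σ(broken) = 4930 kJ
  Bonds formed (products):
    C-C: 3 × 354 = 1062
    C-F: 2 × 491 = 982
    C-H: 8 × 429 = 3432
    Σ(formed) = 5476 kJ
  ΔH_I = 4930 − 5476 = −546 kJ
Reaction II:
  Bonds broken (reactants):
    H-H: 3 × 453 = 1359
    N≡N: 1 × 925 = 925
    Σ(broken) = 2284 kJ
  Bonds formed (products):
    N-H: 6 × 406 = 2436
    Σ(formed) = 2436 kJ
  ΔH_II = 2284 − 2436 = −152 kJ
ΔH_I − ΔH_II = −394 kJ, so reaction I has the more negative ΔH; |ΔH_I − ΔH_II| = 394 kJ.

Reaction I, by 394 kJ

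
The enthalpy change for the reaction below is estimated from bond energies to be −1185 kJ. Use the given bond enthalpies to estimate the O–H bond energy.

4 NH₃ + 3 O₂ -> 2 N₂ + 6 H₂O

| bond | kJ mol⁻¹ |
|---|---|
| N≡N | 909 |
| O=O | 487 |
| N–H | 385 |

Let D be the O–H bond energy.
Σ(broken) = 12×385 + 3×487 = 6081
Σ(formed) = 2×909 + 12×D = 1818 + 12D
ΔH = Σ(broken) − Σ(formed) = (6081) − (1818 + 12D) = +4263 − 12D
Setting this equal to −1185 kJ gives 12D = 5448, so D = 454 kJ/mol.

D(O–H) ≈ 454 kJ/mol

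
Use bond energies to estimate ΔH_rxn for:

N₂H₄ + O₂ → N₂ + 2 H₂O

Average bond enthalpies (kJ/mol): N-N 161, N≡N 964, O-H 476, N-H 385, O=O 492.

Bonds broken (reactants):
  N-H: 4 × 385 = 1540
  N-N: 1 × 161 = 161
  O=O: 1 × 492 = 492
  Σ(broken) = 2193 kJ
Bonds formed (products):
  N≡N: 1 × 964 = 964
  O-H: 4 × 476 = 1904
  Σ(formed) = 2868 kJ
ΔH = Σ(broken) − Σ(formed) = 2193 − 2868 = −675 kJ

ΔH ≈ −675 kJ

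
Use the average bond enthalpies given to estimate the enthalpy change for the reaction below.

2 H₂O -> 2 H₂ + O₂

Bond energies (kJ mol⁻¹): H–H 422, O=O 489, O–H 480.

Bonds broken (reactants):
  O–H: 4 × 480 = 1920
  Σ(broken) = 1920 kJ
Bonds formed (products):
  H–H: 2 × 422 = 844
  O=O: 1 × 489 = 489
  Σ(formed) = 1333 kJ
ΔH = Σ(broken) − Σ(formed) = 1920 − 1333 = +587 kJ

ΔH ≈ +587 kJ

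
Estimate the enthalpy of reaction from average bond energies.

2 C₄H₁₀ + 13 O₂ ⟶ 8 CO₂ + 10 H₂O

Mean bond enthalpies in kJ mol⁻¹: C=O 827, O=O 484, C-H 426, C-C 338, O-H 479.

ΔH ≈ −5972 kJ

Bonds broken (reactants):
  C-C: 6 × 338 = 2028
  C-H: 20 × 426 = 8520
  O=O: 13 × 484 = 6292
  Σ(broken) = 16840 kJ
Bonds formed (products):
  C=O: 16 × 827 = 13232
  O-H: 20 × 479 = 9580
  Σ(formed) = 22812 kJ
ΔH = Σ(broken) − Σ(formed) = 16840 − 22812 = −5972 kJ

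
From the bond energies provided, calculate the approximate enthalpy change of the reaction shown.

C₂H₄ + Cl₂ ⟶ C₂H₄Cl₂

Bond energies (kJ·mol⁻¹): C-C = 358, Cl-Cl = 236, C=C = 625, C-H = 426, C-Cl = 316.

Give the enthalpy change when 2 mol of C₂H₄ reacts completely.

ΔH = −258 kJ

Bonds broken (reactants):
  C-H: 4 × 426 = 1704
  C=C: 1 × 625 = 625
  Cl-Cl: 1 × 236 = 236
  Σ(broken) = 2565 kJ
Bonds formed (products):
  C-C: 1 × 358 = 358
  C-Cl: 2 × 316 = 632
  C-H: 4 × 426 = 1704
  Σ(formed) = 2694 kJ
ΔH = Σ(broken) − Σ(formed) = 2565 − 2694 = −129 kJ
For 2× the reaction as written: 2 × (−129) = −258 kJ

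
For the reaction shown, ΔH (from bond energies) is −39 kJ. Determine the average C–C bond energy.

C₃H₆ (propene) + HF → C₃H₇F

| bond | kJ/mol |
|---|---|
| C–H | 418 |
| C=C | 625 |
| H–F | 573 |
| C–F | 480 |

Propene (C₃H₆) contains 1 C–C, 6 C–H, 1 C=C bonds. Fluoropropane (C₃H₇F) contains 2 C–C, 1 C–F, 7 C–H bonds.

D(C–C) ≈ 339 kJ/mol

Let D be the C–C bond energy.
Σ(broken) = 1×D + 6×418 + 1×625 + 1×573 = 3706 + D
Σ(formed) = 2×D + 1×480 + 7×418 = 3406 + 2D
ΔH = Σ(broken) − Σ(formed) = (3706 + D) − (3406 + 2D) = +300 − D
Setting this equal to −39 kJ gives D = 339 kJ/mol.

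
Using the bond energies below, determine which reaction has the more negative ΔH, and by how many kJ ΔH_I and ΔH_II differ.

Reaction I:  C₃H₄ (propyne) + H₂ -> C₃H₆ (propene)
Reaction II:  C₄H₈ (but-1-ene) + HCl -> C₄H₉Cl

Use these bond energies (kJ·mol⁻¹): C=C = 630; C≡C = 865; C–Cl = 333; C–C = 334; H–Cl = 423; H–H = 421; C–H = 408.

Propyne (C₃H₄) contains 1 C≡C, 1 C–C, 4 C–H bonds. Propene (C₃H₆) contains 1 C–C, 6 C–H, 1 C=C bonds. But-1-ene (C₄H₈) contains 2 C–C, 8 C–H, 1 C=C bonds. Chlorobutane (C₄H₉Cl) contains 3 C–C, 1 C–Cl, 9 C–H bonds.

Reaction I:
  Bonds broken (reactants):
    C≡C: 1 × 865 = 865
    C–C: 1 × 334 = 334
    C–H: 4 × 408 = 1632
    H–H: 1 × 421 = 421
    Σ(broken) = 3252 kJ
  Bonds formed (products):
    C–C: 1 × 334 = 334
    C–H: 6 × 408 = 2448
    C=C: 1 × 630 = 630
    Σ(formed) = 3412 kJ
  ΔH_I = 3252 − 3412 = −160 kJ
Reaction II:
  Bonds broken (reactants):
    C–C: 2 × 334 = 668
    C–H: 8 × 408 = 3264
    C=C: 1 × 630 = 630
    H–Cl: 1 × 423 = 423
    Σ(broken) = 4985 kJ
  Bonds formed (products):
    C–C: 3 × 334 = 1002
    C–Cl: 1 × 333 = 333
    C–H: 9 × 408 = 3672
    Σ(formed) = 5007 kJ
  ΔH_II = 4985 − 5007 = −22 kJ
ΔH_I − ΔH_II = −138 kJ, so reaction I has the more negative ΔH; |ΔH_I − ΔH_II| = 138 kJ.

Reaction I, by 138 kJ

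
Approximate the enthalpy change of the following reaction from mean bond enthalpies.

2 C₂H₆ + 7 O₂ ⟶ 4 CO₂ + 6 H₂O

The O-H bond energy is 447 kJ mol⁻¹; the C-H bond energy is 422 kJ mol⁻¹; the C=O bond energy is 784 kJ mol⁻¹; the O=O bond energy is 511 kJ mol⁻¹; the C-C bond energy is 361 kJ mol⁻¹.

ΔH ≈ −2273 kJ

Bonds broken (reactants):
  C-C: 2 × 361 = 722
  C-H: 12 × 422 = 5064
  O=O: 7 × 511 = 3577
  Σ(broken) = 9363 kJ
Bonds formed (products):
  C=O: 8 × 784 = 6272
  O-H: 12 × 447 = 5364
  Σ(formed) = 11636 kJ
ΔH = Σ(broken) − Σ(formed) = 9363 − 11636 = −2273 kJ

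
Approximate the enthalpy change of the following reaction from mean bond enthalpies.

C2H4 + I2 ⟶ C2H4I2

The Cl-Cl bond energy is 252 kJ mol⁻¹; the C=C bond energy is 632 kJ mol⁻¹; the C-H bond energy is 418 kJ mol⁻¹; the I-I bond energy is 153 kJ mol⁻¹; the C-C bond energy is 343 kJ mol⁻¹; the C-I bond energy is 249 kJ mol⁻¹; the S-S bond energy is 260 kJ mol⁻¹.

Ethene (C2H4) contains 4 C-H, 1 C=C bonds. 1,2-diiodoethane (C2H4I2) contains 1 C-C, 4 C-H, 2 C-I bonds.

ΔH ≈ −56 kJ

Bonds broken (reactants):
  C-H: 4 × 418 = 1672
  C=C: 1 × 632 = 632
  I-I: 1 × 153 = 153
  Σ(broken) = 2457 kJ
Bonds formed (products):
  C-C: 1 × 343 = 343
  C-H: 4 × 418 = 1672
  C-I: 2 × 249 = 498
  Σ(formed) = 2513 kJ
ΔH = Σ(broken) − Σ(formed) = 2457 − 2513 = −56 kJ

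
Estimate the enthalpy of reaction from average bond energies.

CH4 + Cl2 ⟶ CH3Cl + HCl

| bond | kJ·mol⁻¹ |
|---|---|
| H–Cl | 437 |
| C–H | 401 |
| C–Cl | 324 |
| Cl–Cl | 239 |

ΔH ≈ −121 kJ

Bonds broken (reactants):
  C–H: 4 × 401 = 1604
  Cl–Cl: 1 × 239 = 239
  Σ(broken) = 1843 kJ
Bonds formed (products):
  C–Cl: 1 × 324 = 324
  C–H: 3 × 401 = 1203
  H–Cl: 1 × 437 = 437
  Σ(formed) = 1964 kJ
ΔH = Σ(broken) − Σ(formed) = 1843 − 1964 = −121 kJ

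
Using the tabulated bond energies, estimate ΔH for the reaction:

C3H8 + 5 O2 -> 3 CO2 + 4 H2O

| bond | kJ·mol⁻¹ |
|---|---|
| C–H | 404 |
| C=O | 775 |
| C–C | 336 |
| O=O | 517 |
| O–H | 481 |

Bonds broken (reactants):
  C–C: 2 × 336 = 672
  C–H: 8 × 404 = 3232
  O=O: 5 × 517 = 2585
  Σ(broken) = 6489 kJ
Bonds formed (products):
  C=O: 6 × 775 = 4650
  O–H: 8 × 481 = 3848
  Σ(formed) = 8498 kJ
ΔH = Σ(broken) − Σ(formed) = 6489 − 8498 = −2009 kJ

ΔH ≈ −2009 kJ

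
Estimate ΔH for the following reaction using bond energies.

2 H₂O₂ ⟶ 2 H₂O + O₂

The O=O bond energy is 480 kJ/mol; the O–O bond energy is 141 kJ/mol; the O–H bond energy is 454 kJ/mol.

Bonds broken (reactants):
  O–H: 4 × 454 = 1816
  O–O: 2 × 141 = 282
  Σ(broken) = 2098 kJ
Bonds formed (products):
  O–H: 4 × 454 = 1816
  O=O: 1 × 480 = 480
  Σ(formed) = 2296 kJ
ΔH = Σ(broken) − Σ(formed) = 2098 − 2296 = −198 kJ

ΔH ≈ −198 kJ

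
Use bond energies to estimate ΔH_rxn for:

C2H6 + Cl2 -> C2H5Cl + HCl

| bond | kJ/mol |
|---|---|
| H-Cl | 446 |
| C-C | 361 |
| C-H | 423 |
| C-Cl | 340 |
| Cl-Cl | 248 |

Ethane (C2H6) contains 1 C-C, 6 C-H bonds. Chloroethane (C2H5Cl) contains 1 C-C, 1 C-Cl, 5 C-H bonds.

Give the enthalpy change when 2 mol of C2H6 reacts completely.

ΔH = −230 kJ

Bonds broken (reactants):
  C-C: 1 × 361 = 361
  C-H: 6 × 423 = 2538
  Cl-Cl: 1 × 248 = 248
  Σ(broken) = 3147 kJ
Bonds formed (products):
  C-C: 1 × 361 = 361
  C-Cl: 1 × 340 = 340
  C-H: 5 × 423 = 2115
  H-Cl: 1 × 446 = 446
  Σ(formed) = 3262 kJ
ΔH = Σ(broken) − Σ(formed) = 3147 − 3262 = −115 kJ
For 2× the reaction as written: 2 × (−115) = −230 kJ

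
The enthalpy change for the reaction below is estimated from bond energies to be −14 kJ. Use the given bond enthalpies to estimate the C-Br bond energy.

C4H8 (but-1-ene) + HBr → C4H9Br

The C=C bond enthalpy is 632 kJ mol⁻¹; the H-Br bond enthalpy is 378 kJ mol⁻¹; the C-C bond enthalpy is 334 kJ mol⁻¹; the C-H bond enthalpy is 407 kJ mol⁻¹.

Let D be the C-Br bond energy.
Σ(broken) = 2×334 + 8×407 + 1×632 + 1×378 = 4934
Σ(formed) = 1×D + 3×334 + 9×407 = 4665 + D
ΔH = Σ(broken) − Σ(formed) = (4934) − (4665 + D) = +269 − D
Setting this equal to −14 kJ gives D = 283 kJ/mol.

D(C-Br) ≈ 283 kJ/mol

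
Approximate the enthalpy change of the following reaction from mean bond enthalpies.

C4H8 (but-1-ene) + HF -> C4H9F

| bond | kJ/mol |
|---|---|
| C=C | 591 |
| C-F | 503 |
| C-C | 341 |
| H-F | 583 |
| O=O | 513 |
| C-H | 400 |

ΔH ≈ −70 kJ

Bonds broken (reactants):
  C-C: 2 × 341 = 682
  C-H: 8 × 400 = 3200
  C=C: 1 × 591 = 591
  H-F: 1 × 583 = 583
  Σ(broken) = 5056 kJ
Bonds formed (products):
  C-C: 3 × 341 = 1023
  C-F: 1 × 503 = 503
  C-H: 9 × 400 = 3600
  Σ(formed) = 5126 kJ
ΔH = Σ(broken) − Σ(formed) = 5056 − 5126 = −70 kJ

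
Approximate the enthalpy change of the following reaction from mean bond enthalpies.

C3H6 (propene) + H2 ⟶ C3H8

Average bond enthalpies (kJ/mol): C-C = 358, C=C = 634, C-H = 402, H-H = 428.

ΔH ≈ −100 kJ

Bonds broken (reactants):
  C-C: 1 × 358 = 358
  C-H: 6 × 402 = 2412
  C=C: 1 × 634 = 634
  H-H: 1 × 428 = 428
  Σ(broken) = 3832 kJ
Bonds formed (products):
  C-C: 2 × 358 = 716
  C-H: 8 × 402 = 3216
  Σ(formed) = 3932 kJ
ΔH = Σ(broken) − Σ(formed) = 3832 − 3932 = −100 kJ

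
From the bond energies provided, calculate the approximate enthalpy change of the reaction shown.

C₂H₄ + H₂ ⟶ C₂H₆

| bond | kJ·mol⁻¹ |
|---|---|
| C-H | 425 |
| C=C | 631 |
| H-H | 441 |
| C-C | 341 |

ΔH ≈ −119 kJ

Bonds broken (reactants):
  C-H: 4 × 425 = 1700
  C=C: 1 × 631 = 631
  H-H: 1 × 441 = 441
  Σ(broken) = 2772 kJ
Bonds formed (products):
  C-C: 1 × 341 = 341
  C-H: 6 × 425 = 2550
  Σ(formed) = 2891 kJ
ΔH = Σ(broken) − Σ(formed) = 2772 − 2891 = −119 kJ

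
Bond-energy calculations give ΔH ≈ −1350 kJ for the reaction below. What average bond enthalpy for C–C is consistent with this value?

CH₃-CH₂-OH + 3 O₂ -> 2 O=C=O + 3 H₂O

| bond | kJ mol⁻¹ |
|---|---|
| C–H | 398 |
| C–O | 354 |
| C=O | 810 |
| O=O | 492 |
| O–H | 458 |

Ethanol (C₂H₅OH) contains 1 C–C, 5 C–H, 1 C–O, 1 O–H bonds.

Let D be the C–C bond energy.
Σ(broken) = 1×D + 5×398 + 1×354 + 1×458 + 3×492 = 4278 + D
Σ(formed) = 4×810 + 6×458 = 5988
ΔH = Σ(broken) − Σ(formed) = (4278 + D) − (5988) = −1710 + D
Setting this equal to −1350 kJ gives D = 360 kJ/mol.

D(C–C) ≈ 360 kJ/mol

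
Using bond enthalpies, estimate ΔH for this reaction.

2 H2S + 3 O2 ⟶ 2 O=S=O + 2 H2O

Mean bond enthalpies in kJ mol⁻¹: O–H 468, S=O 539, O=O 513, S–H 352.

Bonds broken (reactants):
  O=O: 3 × 513 = 1539
  S–H: 4 × 352 = 1408
  Σ(broken) = 2947 kJ
Bonds formed (products):
  O–H: 4 × 468 = 1872
  S=O: 4 × 539 = 2156
  Σ(formed) = 4028 kJ
ΔH = Σ(broken) − Σ(formed) = 2947 − 4028 = −1081 kJ

ΔH ≈ −1081 kJ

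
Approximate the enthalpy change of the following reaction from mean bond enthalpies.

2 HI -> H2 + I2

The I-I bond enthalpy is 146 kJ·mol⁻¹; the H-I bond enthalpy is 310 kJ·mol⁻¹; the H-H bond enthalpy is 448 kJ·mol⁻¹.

ΔH ≈ +26 kJ

Bonds broken (reactants):
  H-I: 2 × 310 = 620
  Σ(broken) = 620 kJ
Bonds formed (products):
  H-H: 1 × 448 = 448
  I-I: 1 × 146 = 146
  Σ(formed) = 594 kJ
ΔH = Σ(broken) − Σ(formed) = 620 − 594 = +26 kJ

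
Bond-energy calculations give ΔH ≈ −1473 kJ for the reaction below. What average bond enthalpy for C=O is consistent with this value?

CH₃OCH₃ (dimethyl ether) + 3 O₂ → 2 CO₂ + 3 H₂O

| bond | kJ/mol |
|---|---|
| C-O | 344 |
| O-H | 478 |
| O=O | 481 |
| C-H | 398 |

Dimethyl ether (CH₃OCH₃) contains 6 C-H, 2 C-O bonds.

D(C=O) ≈ 781 kJ/mol

Let D be the C=O bond energy.
Σ(broken) = 6×398 + 2×344 + 3×481 = 4519
Σ(formed) = 4×D + 6×478 = 2868 + 4D
ΔH = Σ(broken) − Σ(formed) = (4519) − (2868 + 4D) = +1651 − 4D
Setting this equal to −1473 kJ gives 4D = 3124, so D = 781 kJ/mol.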